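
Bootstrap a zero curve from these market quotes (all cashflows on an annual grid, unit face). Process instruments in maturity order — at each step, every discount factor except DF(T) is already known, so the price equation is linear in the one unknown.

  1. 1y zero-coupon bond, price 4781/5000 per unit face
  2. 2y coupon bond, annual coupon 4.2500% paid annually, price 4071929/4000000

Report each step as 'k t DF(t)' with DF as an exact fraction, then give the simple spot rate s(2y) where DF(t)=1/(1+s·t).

1 1 4781/5000
2 2 15/16
s(2y) = (1/(15/16) − 1)/(2) = 1/30 ≈ 3.3333%

step 1 [1y] zero: DF = P = 4781/5000 ≈ 0.956200
step 2 [2y] bond c/1=17/400: DF=(4071929/4000000 − 17/400·(0.956200))/(1+17/400) = 15/16 ≈ 0.937500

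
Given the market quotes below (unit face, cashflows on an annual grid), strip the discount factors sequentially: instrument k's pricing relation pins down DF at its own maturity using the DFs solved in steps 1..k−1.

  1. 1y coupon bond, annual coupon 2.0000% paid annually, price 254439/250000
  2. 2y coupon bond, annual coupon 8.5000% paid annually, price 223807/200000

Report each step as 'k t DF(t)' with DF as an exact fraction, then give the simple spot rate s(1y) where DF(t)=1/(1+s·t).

step 1 [1y] bond c/1=1/50: DF=(254439/250000 − 1/50·(0))/(1+1/50) = 4989/5000 ≈ 0.997800
step 2 [2y] bond c/1=17/200: DF=(223807/200000 − 17/200·(0.997800))/(1+17/200) = 2383/2500 ≈ 0.953200

1 1 4989/5000
2 2 2383/2500
s(1y) = (1/(4989/5000) − 1)/(1) = 11/4989 ≈ 0.2205%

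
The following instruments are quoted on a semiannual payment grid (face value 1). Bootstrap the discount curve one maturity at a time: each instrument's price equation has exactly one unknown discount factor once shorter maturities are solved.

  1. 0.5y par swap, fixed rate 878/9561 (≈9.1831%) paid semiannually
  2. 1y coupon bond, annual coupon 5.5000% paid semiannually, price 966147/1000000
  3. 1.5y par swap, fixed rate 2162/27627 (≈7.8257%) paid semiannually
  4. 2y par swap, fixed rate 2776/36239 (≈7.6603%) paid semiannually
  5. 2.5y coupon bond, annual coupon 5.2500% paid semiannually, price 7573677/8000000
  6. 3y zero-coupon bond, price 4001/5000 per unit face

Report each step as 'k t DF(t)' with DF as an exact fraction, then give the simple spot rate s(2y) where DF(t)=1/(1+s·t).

step 1 [0.5y] swap r/2=439/9561: DF=(1 − 439/9561·(0))/(1+439/9561) = 9561/10000 ≈ 0.956100
step 2 [1y] bond c/2=11/400: DF=(966147/1000000 − 11/400·(0.956100))/(1+11/400) = 9147/10000 ≈ 0.914700
step 3 [1.5y] swap r/2=1081/27627: DF=(1 − 1081/27627·(0.956100+0.914700))/(1+1081/27627) = 8919/10000 ≈ 0.891900
step 4 [2y] swap r/2=1388/36239: DF=(1 − 1388/36239·(0.956100+0.914700+0.891900))/(1+1388/36239) = 2153/2500 ≈ 0.861200
step 5 [2.5y] bond c/2=21/800: DF=(7573677/8000000 − 21/800·(0.956100+0.914700+0.891900+0.861200))/(1+21/800) = 4149/5000 ≈ 0.829800
step 6 [3y] zero: DF = P = 4001/5000 ≈ 0.800200

1 1/2 9561/10000
2 1 9147/10000
3 3/2 8919/10000
4 2 2153/2500
5 5/2 4149/5000
6 3 4001/5000
s(2y) = (1/(2153/2500) − 1)/(2) = 347/4306 ≈ 8.0585%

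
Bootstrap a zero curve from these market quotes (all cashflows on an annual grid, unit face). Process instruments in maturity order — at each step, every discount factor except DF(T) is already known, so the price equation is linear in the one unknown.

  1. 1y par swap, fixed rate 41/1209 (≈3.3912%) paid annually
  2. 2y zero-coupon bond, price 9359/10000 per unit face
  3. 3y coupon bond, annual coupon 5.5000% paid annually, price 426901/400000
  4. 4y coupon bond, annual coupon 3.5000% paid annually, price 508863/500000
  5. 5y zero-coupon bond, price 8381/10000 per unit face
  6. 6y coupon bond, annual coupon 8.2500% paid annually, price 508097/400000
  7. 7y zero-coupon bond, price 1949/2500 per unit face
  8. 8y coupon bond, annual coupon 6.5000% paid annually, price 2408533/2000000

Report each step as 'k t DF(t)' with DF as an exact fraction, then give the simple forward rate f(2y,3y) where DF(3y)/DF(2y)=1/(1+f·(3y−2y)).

1 1 1209/1250
2 2 9359/10000
3 3 2281/2500
4 4 8881/10000
5 5 8381/10000
6 6 8273/10000
7 7 1949/2500
8 8 1511/2000
f(2y,3y) = ((9359/10000)/(2281/2500) − 1)/(1) = 235/9124 ≈ 2.5756%

step 1 [1y] swap r/1=41/1209: DF=(1 − 41/1209·(0))/(1+41/1209) = 1209/1250 ≈ 0.967200
step 2 [2y] zero: DF = P = 9359/10000 ≈ 0.935900
step 3 [3y] bond c/1=11/200: DF=(426901/400000 − 11/200·(0.967200+0.935900))/(1+11/200) = 2281/2500 ≈ 0.912400
step 4 [4y] bond c/1=7/200: DF=(508863/500000 − 7/200·(0.967200+0.935900+0.912400))/(1+7/200) = 8881/10000 ≈ 0.888100
step 5 [5y] zero: DF = P = 8381/10000 ≈ 0.838100
step 6 [6y] bond c/1=33/400: DF=(508097/400000 − 33/400·(0.967200+0.935900+0.912400+0.888100+0.838100))/(1+33/400) = 8273/10000 ≈ 0.827300
step 7 [7y] zero: DF = P = 1949/2500 ≈ 0.779600
step 8 [8y] bond c/1=13/200: DF=(2408533/2000000 − 13/200·(0.967200+0.935900+0.912400+0.888100+0.838100+0.827300+0.779600))/(1+13/200) = 1511/2000 ≈ 0.755500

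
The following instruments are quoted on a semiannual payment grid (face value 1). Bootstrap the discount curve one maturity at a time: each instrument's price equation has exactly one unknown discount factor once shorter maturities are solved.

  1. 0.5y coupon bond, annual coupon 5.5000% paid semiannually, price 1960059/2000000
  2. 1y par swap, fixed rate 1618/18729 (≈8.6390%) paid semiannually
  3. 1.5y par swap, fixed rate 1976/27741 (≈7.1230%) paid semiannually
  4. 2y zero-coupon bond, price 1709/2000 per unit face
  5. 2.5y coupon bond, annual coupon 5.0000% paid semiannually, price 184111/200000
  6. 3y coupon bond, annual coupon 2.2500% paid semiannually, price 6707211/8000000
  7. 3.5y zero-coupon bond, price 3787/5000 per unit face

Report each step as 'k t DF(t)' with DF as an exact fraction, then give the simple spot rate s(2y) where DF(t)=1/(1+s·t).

1 1/2 4769/5000
2 1 9191/10000
3 3/2 2253/2500
4 2 1709/2000
5 5/2 506/625
6 3 7797/10000
7 7/2 3787/5000
s(2y) = (1/(1709/2000) − 1)/(2) = 291/3418 ≈ 8.5138%

step 1 [0.5y] bond c/2=11/400: DF=(1960059/2000000 − 11/400·(0))/(1+11/400) = 4769/5000 ≈ 0.953800
step 2 [1y] swap r/2=809/18729: DF=(1 − 809/18729·(0.953800))/(1+809/18729) = 9191/10000 ≈ 0.919100
step 3 [1.5y] swap r/2=988/27741: DF=(1 − 988/27741·(0.953800+0.919100))/(1+988/27741) = 2253/2500 ≈ 0.901200
step 4 [2y] zero: DF = P = 1709/2000 ≈ 0.854500
step 5 [2.5y] bond c/2=1/40: DF=(184111/200000 − 1/40·(0.953800+0.919100+0.901200+0.854500))/(1+1/40) = 506/625 ≈ 0.809600
step 6 [3y] bond c/2=9/800: DF=(6707211/8000000 − 9/800·(0.953800+0.919100+0.901200+0.854500+0.809600))/(1+9/800) = 7797/10000 ≈ 0.779700
step 7 [3.5y] zero: DF = P = 3787/5000 ≈ 0.757400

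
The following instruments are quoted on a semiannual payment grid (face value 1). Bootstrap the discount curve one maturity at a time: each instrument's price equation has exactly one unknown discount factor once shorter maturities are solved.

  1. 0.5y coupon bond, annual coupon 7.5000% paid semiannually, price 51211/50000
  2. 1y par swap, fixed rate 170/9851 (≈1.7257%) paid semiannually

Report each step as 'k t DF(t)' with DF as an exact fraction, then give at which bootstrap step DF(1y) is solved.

1 1/2 617/625
2 1 983/1000
DF(1y) is solved at step 2

step 1 [0.5y] bond c/2=3/80: DF=(51211/50000 − 3/80·(0))/(1+3/80) = 617/625 ≈ 0.987200
step 2 [1y] swap r/2=85/9851: DF=(1 − 85/9851·(0.987200))/(1+85/9851) = 983/1000 ≈ 0.983000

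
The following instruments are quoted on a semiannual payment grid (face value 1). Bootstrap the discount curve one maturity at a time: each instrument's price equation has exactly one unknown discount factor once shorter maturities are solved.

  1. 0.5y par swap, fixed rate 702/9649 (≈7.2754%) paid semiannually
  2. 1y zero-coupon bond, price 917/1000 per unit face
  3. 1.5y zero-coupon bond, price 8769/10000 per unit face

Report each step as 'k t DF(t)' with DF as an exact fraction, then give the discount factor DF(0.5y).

1 1/2 9649/10000
2 1 917/1000
3 3/2 8769/10000
DF(0.5y) = 9649/10000 ≈ 0.964900

step 1 [0.5y] swap r/2=351/9649: DF=(1 − 351/9649·(0))/(1+351/9649) = 9649/10000 ≈ 0.964900
step 2 [1y] zero: DF = P = 917/1000 ≈ 0.917000
step 3 [1.5y] zero: DF = P = 8769/10000 ≈ 0.876900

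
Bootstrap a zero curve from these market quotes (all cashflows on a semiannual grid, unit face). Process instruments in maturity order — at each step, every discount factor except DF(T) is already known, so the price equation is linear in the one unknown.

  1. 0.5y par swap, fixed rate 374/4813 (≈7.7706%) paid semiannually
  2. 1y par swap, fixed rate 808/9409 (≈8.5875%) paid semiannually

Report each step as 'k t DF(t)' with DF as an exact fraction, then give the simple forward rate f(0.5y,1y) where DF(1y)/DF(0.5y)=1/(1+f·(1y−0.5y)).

1 1/2 4813/5000
2 1 1149/1250
f(0.5y,1y) = ((4813/5000)/(1149/1250) − 1)/(1/2) = 217/2298 ≈ 9.4430%

step 1 [0.5y] swap r/2=187/4813: DF=(1 − 187/4813·(0))/(1+187/4813) = 4813/5000 ≈ 0.962600
step 2 [1y] swap r/2=404/9409: DF=(1 − 404/9409·(0.962600))/(1+404/9409) = 1149/1250 ≈ 0.919200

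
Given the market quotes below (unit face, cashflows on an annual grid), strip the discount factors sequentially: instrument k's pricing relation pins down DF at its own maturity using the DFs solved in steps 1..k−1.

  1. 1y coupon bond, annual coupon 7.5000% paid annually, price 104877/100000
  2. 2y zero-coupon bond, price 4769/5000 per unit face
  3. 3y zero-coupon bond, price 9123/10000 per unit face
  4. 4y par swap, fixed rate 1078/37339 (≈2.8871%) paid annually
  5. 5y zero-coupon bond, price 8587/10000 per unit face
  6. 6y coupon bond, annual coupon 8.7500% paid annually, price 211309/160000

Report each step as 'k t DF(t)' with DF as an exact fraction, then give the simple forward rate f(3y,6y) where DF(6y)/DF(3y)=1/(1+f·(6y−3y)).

1 1 2439/2500
2 2 4769/5000
3 3 9123/10000
4 4 4461/5000
5 5 8587/10000
6 6 8449/10000
f(3y,6y) = ((9123/10000)/(8449/10000) − 1)/(3) = 674/25347 ≈ 2.6591%

step 1 [1y] bond c/1=3/40: DF=(104877/100000 − 3/40·(0))/(1+3/40) = 2439/2500 ≈ 0.975600
step 2 [2y] zero: DF = P = 4769/5000 ≈ 0.953800
step 3 [3y] zero: DF = P = 9123/10000 ≈ 0.912300
step 4 [4y] swap r/1=1078/37339: DF=(1 − 1078/37339·(0.975600+0.953800+0.912300))/(1+1078/37339) = 4461/5000 ≈ 0.892200
step 5 [5y] zero: DF = P = 8587/10000 ≈ 0.858700
step 6 [6y] bond c/1=7/80: DF=(211309/160000 − 7/80·(0.975600+0.953800+0.912300+0.892200+0.858700))/(1+7/80) = 8449/10000 ≈ 0.844900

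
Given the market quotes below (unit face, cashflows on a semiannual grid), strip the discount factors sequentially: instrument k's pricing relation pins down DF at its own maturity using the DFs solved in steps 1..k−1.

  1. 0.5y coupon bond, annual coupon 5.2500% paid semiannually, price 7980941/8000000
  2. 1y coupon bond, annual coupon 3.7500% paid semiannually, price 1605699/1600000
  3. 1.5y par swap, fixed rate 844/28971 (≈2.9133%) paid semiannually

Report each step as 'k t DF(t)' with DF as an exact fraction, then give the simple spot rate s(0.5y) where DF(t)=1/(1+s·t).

step 1 [0.5y] bond c/2=21/800: DF=(7980941/8000000 − 21/800·(0))/(1+21/800) = 9721/10000 ≈ 0.972100
step 2 [1y] bond c/2=3/160: DF=(1605699/1600000 − 3/160·(0.972100))/(1+3/160) = 1209/1250 ≈ 0.967200
step 3 [1.5y] swap r/2=422/28971: DF=(1 − 422/28971·(0.972100+0.967200))/(1+422/28971) = 4789/5000 ≈ 0.957800

1 1/2 9721/10000
2 1 1209/1250
3 3/2 4789/5000
s(0.5y) = (1/(9721/10000) − 1)/(1/2) = 558/9721 ≈ 5.7402%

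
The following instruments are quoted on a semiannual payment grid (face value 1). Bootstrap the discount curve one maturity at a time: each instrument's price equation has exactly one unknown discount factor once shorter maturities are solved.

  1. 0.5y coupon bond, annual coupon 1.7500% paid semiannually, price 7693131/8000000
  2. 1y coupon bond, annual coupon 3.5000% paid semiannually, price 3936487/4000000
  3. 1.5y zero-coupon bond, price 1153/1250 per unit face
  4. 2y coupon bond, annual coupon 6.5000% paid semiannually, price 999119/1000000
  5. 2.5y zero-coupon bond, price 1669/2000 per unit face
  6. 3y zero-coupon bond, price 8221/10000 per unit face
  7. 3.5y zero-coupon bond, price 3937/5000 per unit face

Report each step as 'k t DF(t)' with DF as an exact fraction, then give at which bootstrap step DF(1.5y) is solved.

step 1 [0.5y] bond c/2=7/800: DF=(7693131/8000000 − 7/800·(0))/(1+7/800) = 9533/10000 ≈ 0.953300
step 2 [1y] bond c/2=7/400: DF=(3936487/4000000 − 7/400·(0.953300))/(1+7/400) = 2377/2500 ≈ 0.950800
step 3 [1.5y] zero: DF = P = 1153/1250 ≈ 0.922400
step 4 [2y] bond c/2=13/400: DF=(999119/1000000 − 13/400·(0.953300+0.950800+0.922400))/(1+13/400) = 8787/10000 ≈ 0.878700
step 5 [2.5y] zero: DF = P = 1669/2000 ≈ 0.834500
step 6 [3y] zero: DF = P = 8221/10000 ≈ 0.822100
step 7 [3.5y] zero: DF = P = 3937/5000 ≈ 0.787400

1 1/2 9533/10000
2 1 2377/2500
3 3/2 1153/1250
4 2 8787/10000
5 5/2 1669/2000
6 3 8221/10000
7 7/2 3937/5000
DF(1.5y) is solved at step 3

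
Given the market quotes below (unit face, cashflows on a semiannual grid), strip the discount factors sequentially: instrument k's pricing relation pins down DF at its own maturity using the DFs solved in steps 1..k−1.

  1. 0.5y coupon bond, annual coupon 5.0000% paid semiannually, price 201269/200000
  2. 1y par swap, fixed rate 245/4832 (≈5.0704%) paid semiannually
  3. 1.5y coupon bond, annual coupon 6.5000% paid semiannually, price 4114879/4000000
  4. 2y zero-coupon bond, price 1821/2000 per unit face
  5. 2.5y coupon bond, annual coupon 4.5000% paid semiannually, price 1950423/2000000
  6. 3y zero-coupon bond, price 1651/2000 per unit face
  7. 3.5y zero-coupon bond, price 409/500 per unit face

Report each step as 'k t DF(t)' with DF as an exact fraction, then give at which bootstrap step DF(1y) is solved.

1 1/2 4909/5000
2 1 951/1000
3 3/2 1871/2000
4 2 1821/2000
5 5/2 4353/5000
6 3 1651/2000
7 7/2 409/500
DF(1y) is solved at step 2

step 1 [0.5y] bond c/2=1/40: DF=(201269/200000 − 1/40·(0))/(1+1/40) = 4909/5000 ≈ 0.981800
step 2 [1y] swap r/2=245/9664: DF=(1 − 245/9664·(0.981800))/(1+245/9664) = 951/1000 ≈ 0.951000
step 3 [1.5y] bond c/2=13/400: DF=(4114879/4000000 − 13/400·(0.981800+0.951000))/(1+13/400) = 1871/2000 ≈ 0.935500
step 4 [2y] zero: DF = P = 1821/2000 ≈ 0.910500
step 5 [2.5y] bond c/2=9/400: DF=(1950423/2000000 − 9/400·(0.981800+0.951000+0.935500+0.910500))/(1+9/400) = 4353/5000 ≈ 0.870600
step 6 [3y] zero: DF = P = 1651/2000 ≈ 0.825500
step 7 [3.5y] zero: DF = P = 409/500 ≈ 0.818000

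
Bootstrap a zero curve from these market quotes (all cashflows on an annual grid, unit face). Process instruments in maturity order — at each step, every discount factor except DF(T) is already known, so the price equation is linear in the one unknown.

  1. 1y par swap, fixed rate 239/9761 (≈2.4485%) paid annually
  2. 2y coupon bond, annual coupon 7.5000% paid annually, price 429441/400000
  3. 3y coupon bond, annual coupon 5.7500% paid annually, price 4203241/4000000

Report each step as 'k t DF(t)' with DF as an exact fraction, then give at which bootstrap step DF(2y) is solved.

step 1 [1y] swap r/1=239/9761: DF=(1 − 239/9761·(0))/(1+239/9761) = 9761/10000 ≈ 0.976100
step 2 [2y] bond c/1=3/40: DF=(429441/400000 − 3/40·(0.976100))/(1+3/40) = 4653/5000 ≈ 0.930600
step 3 [3y] bond c/1=23/400: DF=(4203241/4000000 − 23/400·(0.976100+0.930600))/(1+23/400) = 89/100 ≈ 0.890000

1 1 9761/10000
2 2 4653/5000
3 3 89/100
DF(2y) is solved at step 2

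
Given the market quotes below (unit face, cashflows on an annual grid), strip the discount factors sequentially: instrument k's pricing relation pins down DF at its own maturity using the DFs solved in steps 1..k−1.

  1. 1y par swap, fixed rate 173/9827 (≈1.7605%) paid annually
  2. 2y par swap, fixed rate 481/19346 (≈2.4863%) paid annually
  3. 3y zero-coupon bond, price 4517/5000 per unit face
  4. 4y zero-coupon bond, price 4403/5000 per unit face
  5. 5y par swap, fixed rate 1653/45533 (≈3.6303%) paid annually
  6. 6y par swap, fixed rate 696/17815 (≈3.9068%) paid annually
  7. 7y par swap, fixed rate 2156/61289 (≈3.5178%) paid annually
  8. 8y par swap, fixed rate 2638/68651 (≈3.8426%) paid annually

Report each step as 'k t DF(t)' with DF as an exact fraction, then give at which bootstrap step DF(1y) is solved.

1 1 9827/10000
2 2 9519/10000
3 3 4517/5000
4 4 4403/5000
5 5 8347/10000
6 6 989/1250
7 7 1961/2500
8 8 3681/5000
DF(1y) is solved at step 1

step 1 [1y] swap r/1=173/9827: DF=(1 − 173/9827·(0))/(1+173/9827) = 9827/10000 ≈ 0.982700
step 2 [2y] swap r/1=481/19346: DF=(1 − 481/19346·(0.982700))/(1+481/19346) = 9519/10000 ≈ 0.951900
step 3 [3y] zero: DF = P = 4517/5000 ≈ 0.903400
step 4 [4y] zero: DF = P = 4403/5000 ≈ 0.880600
step 5 [5y] swap r/1=1653/45533: DF=(1 − 1653/45533·(0.982700+0.951900+0.903400+0.880600))/(1+1653/45533) = 8347/10000 ≈ 0.834700
step 6 [6y] swap r/1=696/17815: DF=(1 − 696/17815·(0.982700+0.951900+0.903400+0.880600+0.834700))/(1+696/17815) = 989/1250 ≈ 0.791200
step 7 [7y] swap r/1=2156/61289: DF=(1 − 2156/61289·(0.982700+0.951900+0.903400+0.880600+0.834700+0.791200))/(1+2156/61289) = 1961/2500 ≈ 0.784400
step 8 [8y] swap r/1=2638/68651: DF=(1 − 2638/68651·(0.982700+0.951900+0.903400+0.880600+0.834700+0.791200+0.784400))/(1+2638/68651) = 3681/5000 ≈ 0.736200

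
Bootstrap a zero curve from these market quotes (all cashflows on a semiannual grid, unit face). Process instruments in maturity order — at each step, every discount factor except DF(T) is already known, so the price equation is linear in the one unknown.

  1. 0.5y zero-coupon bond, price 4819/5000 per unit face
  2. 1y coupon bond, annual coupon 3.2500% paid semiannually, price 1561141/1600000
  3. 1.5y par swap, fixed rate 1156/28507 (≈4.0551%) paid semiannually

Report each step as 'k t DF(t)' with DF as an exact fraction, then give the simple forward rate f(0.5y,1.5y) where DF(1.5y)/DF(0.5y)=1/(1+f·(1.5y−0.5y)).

1 1/2 4819/5000
2 1 9447/10000
3 3/2 4711/5000
f(0.5y,1.5y) = ((4819/5000)/(4711/5000) − 1)/(1) = 108/4711 ≈ 2.2925%

step 1 [0.5y] zero: DF = P = 4819/5000 ≈ 0.963800
step 2 [1y] bond c/2=13/800: DF=(1561141/1600000 − 13/800·(0.963800))/(1+13/800) = 9447/10000 ≈ 0.944700
step 3 [1.5y] swap r/2=578/28507: DF=(1 − 578/28507·(0.963800+0.944700))/(1+578/28507) = 4711/5000 ≈ 0.942200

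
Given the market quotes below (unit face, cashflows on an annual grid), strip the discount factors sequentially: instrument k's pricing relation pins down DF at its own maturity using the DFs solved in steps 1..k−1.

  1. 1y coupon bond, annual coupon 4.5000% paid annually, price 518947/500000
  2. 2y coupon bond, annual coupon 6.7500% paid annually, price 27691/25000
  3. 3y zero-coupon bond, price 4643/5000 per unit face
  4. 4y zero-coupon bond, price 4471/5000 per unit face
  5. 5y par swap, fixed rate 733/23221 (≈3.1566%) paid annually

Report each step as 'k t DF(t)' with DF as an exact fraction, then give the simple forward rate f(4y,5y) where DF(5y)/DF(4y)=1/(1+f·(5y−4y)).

step 1 [1y] bond c/1=9/200: DF=(518947/500000 − 9/200·(0))/(1+9/200) = 2483/2500 ≈ 0.993200
step 2 [2y] bond c/1=27/400: DF=(27691/25000 − 27/400·(0.993200))/(1+27/400) = 2437/2500 ≈ 0.974800
step 3 [3y] zero: DF = P = 4643/5000 ≈ 0.928600
step 4 [4y] zero: DF = P = 4471/5000 ≈ 0.894200
step 5 [5y] swap r/1=733/23221: DF=(1 − 733/23221·(0.993200+0.974800+0.928600+0.894200))/(1+733/23221) = 4267/5000 ≈ 0.853400

1 1 2483/2500
2 2 2437/2500
3 3 4643/5000
4 4 4471/5000
5 5 4267/5000
f(4y,5y) = ((4471/5000)/(4267/5000) − 1)/(1) = 12/251 ≈ 4.7809%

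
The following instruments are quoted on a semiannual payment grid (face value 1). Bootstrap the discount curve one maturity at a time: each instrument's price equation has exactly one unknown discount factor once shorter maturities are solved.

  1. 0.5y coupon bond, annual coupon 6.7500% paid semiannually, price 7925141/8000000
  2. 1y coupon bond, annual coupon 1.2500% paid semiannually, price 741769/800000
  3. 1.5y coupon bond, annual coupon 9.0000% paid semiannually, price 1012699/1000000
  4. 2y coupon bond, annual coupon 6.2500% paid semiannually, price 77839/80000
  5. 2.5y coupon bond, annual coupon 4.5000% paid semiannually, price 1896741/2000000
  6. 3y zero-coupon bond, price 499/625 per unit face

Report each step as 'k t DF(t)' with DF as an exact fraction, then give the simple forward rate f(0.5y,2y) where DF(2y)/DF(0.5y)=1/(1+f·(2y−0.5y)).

1 1/2 9583/10000
2 1 1831/2000
3 3/2 2221/2500
4 2 4299/5000
5 5/2 4239/5000
6 3 499/625
f(0.5y,2y) = ((9583/10000)/(4299/5000) − 1)/(3/2) = 985/12897 ≈ 7.6374%

step 1 [0.5y] bond c/2=27/800: DF=(7925141/8000000 − 27/800·(0))/(1+27/800) = 9583/10000 ≈ 0.958300
step 2 [1y] bond c/2=1/160: DF=(741769/800000 − 1/160·(0.958300))/(1+1/160) = 1831/2000 ≈ 0.915500
step 3 [1.5y] bond c/2=9/200: DF=(1012699/1000000 − 9/200·(0.958300+0.915500))/(1+9/200) = 2221/2500 ≈ 0.888400
step 4 [2y] bond c/2=1/32: DF=(77839/80000 − 1/32·(0.958300+0.915500+0.888400))/(1+1/32) = 4299/5000 ≈ 0.859800
step 5 [2.5y] bond c/2=9/400: DF=(1896741/2000000 − 9/400·(0.958300+0.915500+0.888400+0.859800))/(1+9/400) = 4239/5000 ≈ 0.847800
step 6 [3y] zero: DF = P = 499/625 ≈ 0.798400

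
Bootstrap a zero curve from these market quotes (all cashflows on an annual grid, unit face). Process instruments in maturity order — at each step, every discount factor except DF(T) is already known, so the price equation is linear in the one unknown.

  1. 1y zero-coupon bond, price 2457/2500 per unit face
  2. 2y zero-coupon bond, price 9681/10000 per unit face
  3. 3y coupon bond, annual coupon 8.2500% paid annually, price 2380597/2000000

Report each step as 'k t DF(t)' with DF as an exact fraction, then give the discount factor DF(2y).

1 1 2457/2500
2 2 9681/10000
3 3 9509/10000
DF(2y) = 9681/10000 ≈ 0.968100

step 1 [1y] zero: DF = P = 2457/2500 ≈ 0.982800
step 2 [2y] zero: DF = P = 9681/10000 ≈ 0.968100
step 3 [3y] bond c/1=33/400: DF=(2380597/2000000 − 33/400·(0.982800+0.968100))/(1+33/400) = 9509/10000 ≈ 0.950900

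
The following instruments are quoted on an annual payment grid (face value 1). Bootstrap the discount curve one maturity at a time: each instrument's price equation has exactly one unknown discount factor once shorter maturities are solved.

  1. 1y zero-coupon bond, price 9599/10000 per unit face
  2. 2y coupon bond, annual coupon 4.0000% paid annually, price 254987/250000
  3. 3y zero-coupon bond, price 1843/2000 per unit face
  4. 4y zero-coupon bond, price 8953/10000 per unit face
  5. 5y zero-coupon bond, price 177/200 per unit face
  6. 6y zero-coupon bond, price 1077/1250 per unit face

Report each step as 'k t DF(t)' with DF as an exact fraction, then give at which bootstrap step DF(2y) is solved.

step 1 [1y] zero: DF = P = 9599/10000 ≈ 0.959900
step 2 [2y] bond c/1=1/25: DF=(254987/250000 − 1/25·(0.959900))/(1+1/25) = 4719/5000 ≈ 0.943800
step 3 [3y] zero: DF = P = 1843/2000 ≈ 0.921500
step 4 [4y] zero: DF = P = 8953/10000 ≈ 0.895300
step 5 [5y] zero: DF = P = 177/200 ≈ 0.885000
step 6 [6y] zero: DF = P = 1077/1250 ≈ 0.861600

1 1 9599/10000
2 2 4719/5000
3 3 1843/2000
4 4 8953/10000
5 5 177/200
6 6 1077/1250
DF(2y) is solved at step 2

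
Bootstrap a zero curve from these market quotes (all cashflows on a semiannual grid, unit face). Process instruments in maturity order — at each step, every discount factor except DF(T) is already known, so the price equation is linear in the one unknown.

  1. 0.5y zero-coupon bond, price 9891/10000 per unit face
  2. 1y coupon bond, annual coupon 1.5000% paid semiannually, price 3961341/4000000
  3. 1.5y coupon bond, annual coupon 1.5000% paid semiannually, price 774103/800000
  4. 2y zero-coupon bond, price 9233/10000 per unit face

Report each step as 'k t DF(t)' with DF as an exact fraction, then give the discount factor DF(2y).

step 1 [0.5y] zero: DF = P = 9891/10000 ≈ 0.989100
step 2 [1y] bond c/2=3/400: DF=(3961341/4000000 − 3/400·(0.989100))/(1+3/400) = 2439/2500 ≈ 0.975600
step 3 [1.5y] bond c/2=3/400: DF=(774103/800000 − 3/400·(0.989100+0.975600))/(1+3/400) = 4729/5000 ≈ 0.945800
step 4 [2y] zero: DF = P = 9233/10000 ≈ 0.923300

1 1/2 9891/10000
2 1 2439/2500
3 3/2 4729/5000
4 2 9233/10000
DF(2y) = 9233/10000 ≈ 0.923300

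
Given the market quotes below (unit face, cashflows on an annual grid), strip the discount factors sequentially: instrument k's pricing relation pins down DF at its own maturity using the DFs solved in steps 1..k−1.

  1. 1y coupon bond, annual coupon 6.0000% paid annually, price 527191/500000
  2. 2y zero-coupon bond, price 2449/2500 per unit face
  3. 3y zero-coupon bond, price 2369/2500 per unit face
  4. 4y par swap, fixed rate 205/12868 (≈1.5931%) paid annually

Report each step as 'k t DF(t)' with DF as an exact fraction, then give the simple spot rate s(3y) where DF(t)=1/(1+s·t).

step 1 [1y] bond c/1=3/50: DF=(527191/500000 − 3/50·(0))/(1+3/50) = 9947/10000 ≈ 0.994700
step 2 [2y] zero: DF = P = 2449/2500 ≈ 0.979600
step 3 [3y] zero: DF = P = 2369/2500 ≈ 0.947600
step 4 [4y] swap r/1=205/12868: DF=(1 − 205/12868·(0.994700+0.979600+0.947600))/(1+205/12868) = 1877/2000 ≈ 0.938500

1 1 9947/10000
2 2 2449/2500
3 3 2369/2500
4 4 1877/2000
s(3y) = (1/(2369/2500) − 1)/(3) = 131/7107 ≈ 1.8433%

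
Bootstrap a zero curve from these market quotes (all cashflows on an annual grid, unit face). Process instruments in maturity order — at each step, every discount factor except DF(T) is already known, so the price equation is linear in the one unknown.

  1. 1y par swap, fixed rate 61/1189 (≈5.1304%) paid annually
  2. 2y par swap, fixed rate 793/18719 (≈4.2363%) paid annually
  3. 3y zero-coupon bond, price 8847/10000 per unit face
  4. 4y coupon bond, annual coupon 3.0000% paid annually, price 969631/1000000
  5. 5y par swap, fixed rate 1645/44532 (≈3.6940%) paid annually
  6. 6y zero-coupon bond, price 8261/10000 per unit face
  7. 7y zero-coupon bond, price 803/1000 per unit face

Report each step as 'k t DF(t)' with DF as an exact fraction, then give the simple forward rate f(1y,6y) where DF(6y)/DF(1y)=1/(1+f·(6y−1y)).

1 1 1189/1250
2 2 9207/10000
3 3 8847/10000
4 4 8611/10000
5 5 1671/2000
6 6 8261/10000
7 7 803/1000
f(1y,6y) = ((1189/1250)/(8261/10000) − 1)/(5) = 1251/41305 ≈ 3.0287%

step 1 [1y] swap r/1=61/1189: DF=(1 − 61/1189·(0))/(1+61/1189) = 1189/1250 ≈ 0.951200
step 2 [2y] swap r/1=793/18719: DF=(1 − 793/18719·(0.951200))/(1+793/18719) = 9207/10000 ≈ 0.920700
step 3 [3y] zero: DF = P = 8847/10000 ≈ 0.884700
step 4 [4y] bond c/1=3/100: DF=(969631/1000000 − 3/100·(0.951200+0.920700+0.884700))/(1+3/100) = 8611/10000 ≈ 0.861100
step 5 [5y] swap r/1=1645/44532: DF=(1 − 1645/44532·(0.951200+0.920700+0.884700+0.861100))/(1+1645/44532) = 1671/2000 ≈ 0.835500
step 6 [6y] zero: DF = P = 8261/10000 ≈ 0.826100
step 7 [7y] zero: DF = P = 803/1000 ≈ 0.803000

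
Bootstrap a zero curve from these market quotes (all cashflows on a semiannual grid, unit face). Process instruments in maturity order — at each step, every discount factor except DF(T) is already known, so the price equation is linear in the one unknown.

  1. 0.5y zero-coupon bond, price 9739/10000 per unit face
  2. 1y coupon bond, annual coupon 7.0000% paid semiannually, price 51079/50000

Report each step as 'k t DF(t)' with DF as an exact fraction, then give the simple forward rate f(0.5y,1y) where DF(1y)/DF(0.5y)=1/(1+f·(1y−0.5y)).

step 1 [0.5y] zero: DF = P = 9739/10000 ≈ 0.973900
step 2 [1y] bond c/2=7/200: DF=(51079/50000 − 7/200·(0.973900))/(1+7/200) = 9541/10000 ≈ 0.954100

1 1/2 9739/10000
2 1 9541/10000
f(0.5y,1y) = ((9739/10000)/(9541/10000) − 1)/(1/2) = 396/9541 ≈ 4.1505%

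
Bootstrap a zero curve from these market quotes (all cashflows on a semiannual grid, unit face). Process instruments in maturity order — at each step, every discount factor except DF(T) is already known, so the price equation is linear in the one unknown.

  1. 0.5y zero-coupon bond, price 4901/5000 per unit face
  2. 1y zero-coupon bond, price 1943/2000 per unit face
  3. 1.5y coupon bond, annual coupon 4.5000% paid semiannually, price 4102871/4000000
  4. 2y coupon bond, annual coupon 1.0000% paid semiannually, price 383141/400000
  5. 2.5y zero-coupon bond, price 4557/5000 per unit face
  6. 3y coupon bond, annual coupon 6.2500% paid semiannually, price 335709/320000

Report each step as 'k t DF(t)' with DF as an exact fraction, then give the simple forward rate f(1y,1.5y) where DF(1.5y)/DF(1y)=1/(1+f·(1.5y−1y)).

step 1 [0.5y] zero: DF = P = 4901/5000 ≈ 0.980200
step 2 [1y] zero: DF = P = 1943/2000 ≈ 0.971500
step 3 [1.5y] bond c/2=9/400: DF=(4102871/4000000 − 9/400·(0.980200+0.971500))/(1+9/400) = 4801/5000 ≈ 0.960200
step 4 [2y] bond c/2=1/200: DF=(383141/400000 − 1/200·(0.980200+0.971500+0.960200))/(1+1/200) = 4693/5000 ≈ 0.938600
step 5 [2.5y] zero: DF = P = 4557/5000 ≈ 0.911400
step 6 [3y] bond c/2=1/32: DF=(335709/320000 − 1/32·(0.980200+0.971500+0.960200+0.938600+0.911400))/(1+1/32) = 873/1000 ≈ 0.873000

1 1/2 4901/5000
2 1 1943/2000
3 3/2 4801/5000
4 2 4693/5000
5 5/2 4557/5000
6 3 873/1000
f(1y,1.5y) = ((1943/2000)/(4801/5000) − 1)/(1/2) = 113/4801 ≈ 2.3537%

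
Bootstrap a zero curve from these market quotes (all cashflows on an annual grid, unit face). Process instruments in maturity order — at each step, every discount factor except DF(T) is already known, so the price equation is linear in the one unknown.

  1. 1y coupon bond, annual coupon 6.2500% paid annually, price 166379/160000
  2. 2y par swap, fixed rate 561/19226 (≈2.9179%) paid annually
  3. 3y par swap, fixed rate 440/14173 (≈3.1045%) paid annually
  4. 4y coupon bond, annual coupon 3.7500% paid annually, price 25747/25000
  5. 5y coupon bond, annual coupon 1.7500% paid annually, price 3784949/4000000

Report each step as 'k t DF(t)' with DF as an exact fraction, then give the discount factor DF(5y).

step 1 [1y] bond c/1=1/16: DF=(166379/160000 − 1/16·(0))/(1+1/16) = 9787/10000 ≈ 0.978700
step 2 [2y] swap r/1=561/19226: DF=(1 − 561/19226·(0.978700))/(1+561/19226) = 9439/10000 ≈ 0.943900
step 3 [3y] swap r/1=440/14173: DF=(1 − 440/14173·(0.978700+0.943900))/(1+440/14173) = 114/125 ≈ 0.912000
step 4 [4y] bond c/1=3/80: DF=(25747/25000 − 3/80·(0.978700+0.943900+0.912000))/(1+3/80) = 4451/5000 ≈ 0.890200
step 5 [5y] bond c/1=7/400: DF=(3784949/4000000 − 7/400·(0.978700+0.943900+0.912000+0.890200))/(1+7/400) = 8659/10000 ≈ 0.865900

1 1 9787/10000
2 2 9439/10000
3 3 114/125
4 4 4451/5000
5 5 8659/10000
DF(5y) = 8659/10000 ≈ 0.865900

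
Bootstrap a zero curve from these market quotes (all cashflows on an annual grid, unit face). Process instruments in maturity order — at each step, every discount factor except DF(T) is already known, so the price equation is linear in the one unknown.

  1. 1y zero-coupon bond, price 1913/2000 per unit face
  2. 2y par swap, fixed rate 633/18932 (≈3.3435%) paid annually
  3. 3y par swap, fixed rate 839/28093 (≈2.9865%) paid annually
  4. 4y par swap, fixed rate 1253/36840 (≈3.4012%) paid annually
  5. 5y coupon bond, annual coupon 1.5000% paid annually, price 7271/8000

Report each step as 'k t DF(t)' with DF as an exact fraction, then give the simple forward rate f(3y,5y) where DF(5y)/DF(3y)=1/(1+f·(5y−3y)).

step 1 [1y] zero: DF = P = 1913/2000 ≈ 0.956500
step 2 [2y] swap r/1=633/18932: DF=(1 − 633/18932·(0.956500))/(1+633/18932) = 9367/10000 ≈ 0.936700
step 3 [3y] swap r/1=839/28093: DF=(1 − 839/28093·(0.956500+0.936700))/(1+839/28093) = 9161/10000 ≈ 0.916100
step 4 [4y] swap r/1=1253/36840: DF=(1 − 1253/36840·(0.956500+0.936700+0.916100))/(1+1253/36840) = 8747/10000 ≈ 0.874700
step 5 [5y] bond c/1=3/200: DF=(7271/8000 − 3/200·(0.956500+0.936700+0.916100+0.874700))/(1+3/200) = 841/1000 ≈ 0.841000

1 1 1913/2000
2 2 9367/10000
3 3 9161/10000
4 4 8747/10000
5 5 841/1000
f(3y,5y) = ((9161/10000)/(841/1000) − 1)/(2) = 751/16820 ≈ 4.4649%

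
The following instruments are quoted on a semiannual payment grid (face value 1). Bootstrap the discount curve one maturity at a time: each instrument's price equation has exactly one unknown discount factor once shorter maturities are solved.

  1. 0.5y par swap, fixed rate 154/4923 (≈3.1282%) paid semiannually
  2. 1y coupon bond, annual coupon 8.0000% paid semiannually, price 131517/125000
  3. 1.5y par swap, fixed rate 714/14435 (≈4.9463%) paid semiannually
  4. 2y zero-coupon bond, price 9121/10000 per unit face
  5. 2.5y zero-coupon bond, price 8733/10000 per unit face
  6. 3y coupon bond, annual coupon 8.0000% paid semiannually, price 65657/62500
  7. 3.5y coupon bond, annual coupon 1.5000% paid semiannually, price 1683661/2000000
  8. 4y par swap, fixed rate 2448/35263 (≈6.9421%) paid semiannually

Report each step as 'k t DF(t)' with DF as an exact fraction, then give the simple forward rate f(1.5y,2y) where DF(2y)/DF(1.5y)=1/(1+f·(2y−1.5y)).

step 1 [0.5y] swap r/2=77/4923: DF=(1 − 77/4923·(0))/(1+77/4923) = 4923/5000 ≈ 0.984600
step 2 [1y] bond c/2=1/25: DF=(131517/125000 − 1/25·(0.984600))/(1+1/25) = 4869/5000 ≈ 0.973800
step 3 [1.5y] swap r/2=357/14435: DF=(1 − 357/14435·(0.984600+0.973800))/(1+357/14435) = 4643/5000 ≈ 0.928600
step 4 [2y] zero: DF = P = 9121/10000 ≈ 0.912100
step 5 [2.5y] zero: DF = P = 8733/10000 ≈ 0.873300
step 6 [3y] bond c/2=1/25: DF=(65657/62500 − 1/25·(0.984600+0.973800+0.928600+0.912100+0.873300))/(1+1/25) = 519/625 ≈ 0.830400
step 7 [3.5y] bond c/2=3/400: DF=(1683661/2000000 − 3/400·(0.984600+0.973800+0.928600+0.912100+0.873300+0.830400))/(1+3/400) = 3973/5000 ≈ 0.794600
step 8 [4y] swap r/2=1224/35263: DF=(1 − 1224/35263·(0.984600+0.973800+0.928600+0.912100+0.873300+0.830400+0.794600))/(1+1224/35263) = 472/625 ≈ 0.755200

1 1/2 4923/5000
2 1 4869/5000
3 3/2 4643/5000
4 2 9121/10000
5 5/2 8733/10000
6 3 519/625
7 7/2 3973/5000
8 4 472/625
f(1.5y,2y) = ((4643/5000)/(9121/10000) − 1)/(1/2) = 330/9121 ≈ 3.6180%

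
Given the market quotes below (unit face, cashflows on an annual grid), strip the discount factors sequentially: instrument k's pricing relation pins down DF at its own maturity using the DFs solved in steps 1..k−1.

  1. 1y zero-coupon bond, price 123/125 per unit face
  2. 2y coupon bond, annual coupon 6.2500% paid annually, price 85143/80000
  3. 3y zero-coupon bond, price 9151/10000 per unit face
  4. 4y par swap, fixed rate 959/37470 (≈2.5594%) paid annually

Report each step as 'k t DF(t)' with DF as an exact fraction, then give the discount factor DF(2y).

1 1 123/125
2 2 4719/5000
3 3 9151/10000
4 4 9041/10000
DF(2y) = 4719/5000 ≈ 0.943800

step 1 [1y] zero: DF = P = 123/125 ≈ 0.984000
step 2 [2y] bond c/1=1/16: DF=(85143/80000 − 1/16·(0.984000))/(1+1/16) = 4719/5000 ≈ 0.943800
step 3 [3y] zero: DF = P = 9151/10000 ≈ 0.915100
step 4 [4y] swap r/1=959/37470: DF=(1 − 959/37470·(0.984000+0.943800+0.915100))/(1+959/37470) = 9041/10000 ≈ 0.904100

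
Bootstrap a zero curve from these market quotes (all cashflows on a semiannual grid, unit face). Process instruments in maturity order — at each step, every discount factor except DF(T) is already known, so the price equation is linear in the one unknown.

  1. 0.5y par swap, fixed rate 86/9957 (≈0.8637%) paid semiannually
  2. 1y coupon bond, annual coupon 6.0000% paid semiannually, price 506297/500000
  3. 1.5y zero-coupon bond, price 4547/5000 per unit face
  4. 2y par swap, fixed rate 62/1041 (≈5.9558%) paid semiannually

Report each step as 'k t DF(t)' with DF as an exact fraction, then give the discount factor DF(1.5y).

step 1 [0.5y] swap r/2=43/9957: DF=(1 − 43/9957·(0))/(1+43/9957) = 9957/10000 ≈ 0.995700
step 2 [1y] bond c/2=3/100: DF=(506297/500000 − 3/100·(0.995700))/(1+3/100) = 9541/10000 ≈ 0.954100
step 3 [1.5y] zero: DF = P = 4547/5000 ≈ 0.909400
step 4 [2y] swap r/2=31/1041: DF=(1 − 31/1041·(0.995700+0.954100+0.909400))/(1+31/1041) = 2221/2500 ≈ 0.888400

1 1/2 9957/10000
2 1 9541/10000
3 3/2 4547/5000
4 2 2221/2500
DF(1.5y) = 4547/5000 ≈ 0.909400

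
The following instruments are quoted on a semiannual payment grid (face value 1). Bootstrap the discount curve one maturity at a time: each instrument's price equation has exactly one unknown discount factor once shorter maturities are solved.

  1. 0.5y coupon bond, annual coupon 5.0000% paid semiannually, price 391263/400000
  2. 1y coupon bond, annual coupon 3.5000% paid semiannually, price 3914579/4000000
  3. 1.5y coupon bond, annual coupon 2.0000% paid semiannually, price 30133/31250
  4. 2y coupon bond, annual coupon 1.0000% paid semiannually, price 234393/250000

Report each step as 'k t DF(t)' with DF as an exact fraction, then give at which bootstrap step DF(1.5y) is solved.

1 1/2 9543/10000
2 1 4727/5000
3 3/2 9359/10000
4 2 2297/2500
DF(1.5y) is solved at step 3

step 1 [0.5y] bond c/2=1/40: DF=(391263/400000 − 1/40·(0))/(1+1/40) = 9543/10000 ≈ 0.954300
step 2 [1y] bond c/2=7/400: DF=(3914579/4000000 − 7/400·(0.954300))/(1+7/400) = 4727/5000 ≈ 0.945400
step 3 [1.5y] bond c/2=1/100: DF=(30133/31250 − 1/100·(0.954300+0.945400))/(1+1/100) = 9359/10000 ≈ 0.935900
step 4 [2y] bond c/2=1/200: DF=(234393/250000 − 1/200·(0.954300+0.945400+0.935900))/(1+1/200) = 2297/2500 ≈ 0.918800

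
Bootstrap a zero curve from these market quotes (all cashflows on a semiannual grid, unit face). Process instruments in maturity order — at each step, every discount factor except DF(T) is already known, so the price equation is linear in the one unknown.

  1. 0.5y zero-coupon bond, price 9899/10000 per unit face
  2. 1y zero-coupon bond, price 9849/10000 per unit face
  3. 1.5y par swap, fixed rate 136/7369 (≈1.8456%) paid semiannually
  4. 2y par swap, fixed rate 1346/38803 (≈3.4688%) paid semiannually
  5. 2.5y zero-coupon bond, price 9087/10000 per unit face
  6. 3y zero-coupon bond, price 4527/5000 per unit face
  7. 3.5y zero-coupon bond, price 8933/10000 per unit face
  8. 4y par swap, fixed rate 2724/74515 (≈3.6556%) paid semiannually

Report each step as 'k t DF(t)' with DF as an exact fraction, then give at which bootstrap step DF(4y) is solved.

step 1 [0.5y] zero: DF = P = 9899/10000 ≈ 0.989900
step 2 [1y] zero: DF = P = 9849/10000 ≈ 0.984900
step 3 [1.5y] swap r/2=68/7369: DF=(1 − 68/7369·(0.989900+0.984900))/(1+68/7369) = 608/625 ≈ 0.972800
step 4 [2y] swap r/2=673/38803: DF=(1 − 673/38803·(0.989900+0.984900+0.972800))/(1+673/38803) = 9327/10000 ≈ 0.932700
step 5 [2.5y] zero: DF = P = 9087/10000 ≈ 0.908700
step 6 [3y] zero: DF = P = 4527/5000 ≈ 0.905400
step 7 [3.5y] zero: DF = P = 8933/10000 ≈ 0.893300
step 8 [4y] swap r/2=1362/74515: DF=(1 − 1362/74515·(0.989900+0.984900+0.972800+0.932700+0.908700+0.905400+0.893300))/(1+1362/74515) = 4319/5000 ≈ 0.863800

1 1/2 9899/10000
2 1 9849/10000
3 3/2 608/625
4 2 9327/10000
5 5/2 9087/10000
6 3 4527/5000
7 7/2 8933/10000
8 4 4319/5000
DF(4y) is solved at step 8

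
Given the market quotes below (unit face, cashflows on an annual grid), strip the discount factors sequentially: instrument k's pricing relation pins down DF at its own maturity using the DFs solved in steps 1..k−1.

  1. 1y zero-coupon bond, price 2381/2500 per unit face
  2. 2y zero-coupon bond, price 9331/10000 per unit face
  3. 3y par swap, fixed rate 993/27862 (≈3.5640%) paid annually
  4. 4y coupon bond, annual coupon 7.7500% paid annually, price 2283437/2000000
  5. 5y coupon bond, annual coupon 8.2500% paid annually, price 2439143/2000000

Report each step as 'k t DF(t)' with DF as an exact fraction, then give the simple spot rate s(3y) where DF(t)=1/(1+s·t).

1 1 2381/2500
2 2 9331/10000
3 3 9007/10000
4 4 537/625
5 5 1061/1250
s(3y) = (1/(9007/10000) − 1)/(3) = 331/9007 ≈ 3.6749%

step 1 [1y] zero: DF = P = 2381/2500 ≈ 0.952400
step 2 [2y] zero: DF = P = 9331/10000 ≈ 0.933100
step 3 [3y] swap r/1=993/27862: DF=(1 − 993/27862·(0.952400+0.933100))/(1+993/27862) = 9007/10000 ≈ 0.900700
step 4 [4y] bond c/1=31/400: DF=(2283437/2000000 − 31/400·(0.952400+0.933100+0.900700))/(1+31/400) = 537/625 ≈ 0.859200
step 5 [5y] bond c/1=33/400: DF=(2439143/2000000 − 33/400·(0.952400+0.933100+0.900700+0.859200))/(1+33/400) = 1061/1250 ≈ 0.848800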